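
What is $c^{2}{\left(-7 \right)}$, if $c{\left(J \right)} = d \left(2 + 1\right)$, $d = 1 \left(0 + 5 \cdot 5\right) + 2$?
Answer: $6561$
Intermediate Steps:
$d = 27$ ($d = 1 \left(0 + 25\right) + 2 = 1 \cdot 25 + 2 = 25 + 2 = 27$)
$c{\left(J \right)} = 81$ ($c{\left(J \right)} = 27 \left(2 + 1\right) = 27 \cdot 3 = 81$)
$c^{2}{\left(-7 \right)} = 81^{2} = 6561$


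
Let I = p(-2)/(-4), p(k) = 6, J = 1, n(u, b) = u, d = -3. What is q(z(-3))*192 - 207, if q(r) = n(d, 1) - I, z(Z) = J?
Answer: -495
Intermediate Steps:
z(Z) = 1
I = -3/2 (I = 6/(-4) = 6*(-¼) = -3/2 ≈ -1.5000)
q(r) = -3/2 (q(r) = -3 - 1*(-3/2) = -3 + 3/2 = -3/2)
q(z(-3))*192 - 207 = -3/2*192 - 207 = -288 - 207 = -495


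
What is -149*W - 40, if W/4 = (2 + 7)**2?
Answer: -48316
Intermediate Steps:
W = 324 (W = 4*(2 + 7)**2 = 4*9**2 = 4*81 = 324)
-149*W - 40 = -149*324 - 40 = -48276 - 40 = -48316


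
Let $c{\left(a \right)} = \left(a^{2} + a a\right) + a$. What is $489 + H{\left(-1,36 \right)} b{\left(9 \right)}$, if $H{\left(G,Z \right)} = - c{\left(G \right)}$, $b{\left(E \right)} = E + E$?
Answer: $471$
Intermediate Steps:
$c{\left(a \right)} = a + 2 a^{2}$ ($c{\left(a \right)} = \left(a^{2} + a^{2}\right) + a = 2 a^{2} + a = a + 2 a^{2}$)
$b{\left(E \right)} = 2 E$
$H{\left(G,Z \right)} = - G \left(1 + 2 G\right)$
$489 + H{\left(-1,36 \right)} b{\left(9 \right)} = 489 + \left(-1\right) \left(-1\right) \left(1 + 2 \left(-1\right)\right) 2 \cdot 9 = 489 + \left(-1\right) \left(-1\right) \left(1 - 2\right) 18 = 489 + \left(-1\right) \left(-1\right) \left(-1\right) 18 = 489 - 18 = 471$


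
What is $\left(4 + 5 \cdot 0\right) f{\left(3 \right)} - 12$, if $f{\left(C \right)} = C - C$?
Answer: $-12$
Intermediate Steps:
$f{\left(C \right)} = 0$
$\left(4 + 5 \cdot 0\right) f{\left(3 \right)} - 12 = \left(4 + 5 \cdot 0\right) 0 - 12 = \left(4 + 0\right) 0 - 12 = 4 \cdot 0 - 12 = 0 - 12 = -12$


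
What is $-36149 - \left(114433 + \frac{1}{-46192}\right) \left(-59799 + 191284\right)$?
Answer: $- \frac{695016802710083}{46192} \approx -1.5046 \cdot 10^{10}$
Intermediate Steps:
$-36149 - \left(114433 + \frac{1}{-46192}\right) \left(-59799 + 191284\right) = -36149 - \left(114433 - \frac{1}{46192}\right) 131485 = -36149 - \frac{5285889135}{46192} \cdot 131485 = -36149 - \frac{695015132915475}{46192} = - \frac{695016802710083}{46192}$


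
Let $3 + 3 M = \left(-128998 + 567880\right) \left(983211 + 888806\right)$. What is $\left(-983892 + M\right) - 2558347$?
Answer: $273861312758$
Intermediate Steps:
$M = 273864854997$ ($M = -1 + \frac{\left(-128998 + 567880\right) \left(983211 + 888806\right)}{3} = -1 + \frac{438882 \cdot 1872017}{3} = -1 + \frac{1}{3} \cdot 821594564994 = -1 + 273864854998 = 273864854997$)
$\left(-983892 + M\right) - 2558347 = \left(-983892 + 273864854997\right) - 2558347 = 273863871105 - 2558347 = 273861312758$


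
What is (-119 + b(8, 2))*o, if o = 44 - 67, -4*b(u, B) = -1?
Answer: 10925/4 ≈ 2731.3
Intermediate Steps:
b(u, B) = ¼ (b(u, B) = -¼*(-1) = ¼)
o = -23
(-119 + b(8, 2))*o = (-119 + ¼)*(-23) = -475/4*(-23) = 10925/4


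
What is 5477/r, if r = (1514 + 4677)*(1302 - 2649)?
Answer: -5477/8339277 ≈ -0.00065677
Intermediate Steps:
r = -8339277 (r = 6191*(-1347) = -8339277)
5477/r = 5477/(-8339277) = 5477*(-1/8339277) = -5477/8339277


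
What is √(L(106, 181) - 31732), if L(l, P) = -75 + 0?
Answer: I*√31807 ≈ 178.35*I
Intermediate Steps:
L(l, P) = -75
√(L(106, 181) - 31732) = √(-75 - 31732) = √(-31807) = I*√31807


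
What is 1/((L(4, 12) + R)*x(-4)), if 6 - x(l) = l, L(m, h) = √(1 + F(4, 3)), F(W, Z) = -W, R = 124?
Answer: 62/76895 - I*√3/153790 ≈ 0.00080629 - 1.1262e-5*I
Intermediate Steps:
L(m, h) = I*√3 (L(m, h) = √(1 - 1*4) = √(1 - 4) = √(-3) = I*√3)
x(l) = 6 - l
1/((L(4, 12) + R)*x(-4)) = 1/((I*√3 + 124)*(6 - 1*(-4))) = 1/((124 + I*√3)*(6 + 4)) = 1/((124 + I*√3)*10) = 1/(1240 + 10*I*√3)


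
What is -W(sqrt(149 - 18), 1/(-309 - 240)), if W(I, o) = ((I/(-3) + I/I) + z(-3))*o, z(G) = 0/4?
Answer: 1/549 - sqrt(131)/1647 ≈ -0.0051278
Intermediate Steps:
z(G) = 0 (z(G) = 0*(1/4) = 0)
W(I, o) = o*(1 - I/3) (W(I, o) = ((I/(-3) + I/I) + 0)*o = ((I*(-1/3) + 1) + 0)*o = ((-I/3 + 1) + 0)*o = ((1 - I/3) + 0)*o = (1 - I/3)*o = o*(1 - I/3))
-W(sqrt(149 - 18), 1/(-309 - 240)) = -(3 - sqrt(149 - 18))/(3*(-309 - 240)) = -(3 - sqrt(131))/(3*(-549)) = -(-1)*(3 - sqrt(131))/(3*549) = -(-1/549 + sqrt(131)/1647) = 1/549 - sqrt(131)/1647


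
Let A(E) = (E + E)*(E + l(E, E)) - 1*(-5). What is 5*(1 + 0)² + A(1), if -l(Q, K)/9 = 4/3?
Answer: -12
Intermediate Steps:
l(Q, K) = -12 (l(Q, K) = -36/3 = -9*4/3 = -12)
A(E) = 5 + 2*E*(-12 + E) (A(E) = (E + E)*(E - 12) - 1*(-5) = (2*E)*(-12 + E) + 5 = 2*E*(-12 + E) + 5 = 5 + 2*E*(-12 + E))
5*(1 + 0)² + A(1) = 5*(1 + 0)² + (5 - 24*1 + 2*1²) = 5*1² + (5 - 24 + 2*1) = 5*1 + (5 - 24 + 2) = 5 - 17 = -12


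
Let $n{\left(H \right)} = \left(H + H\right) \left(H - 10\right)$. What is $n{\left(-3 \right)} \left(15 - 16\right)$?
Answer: $-78$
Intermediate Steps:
$n{\left(H \right)} = 2 H \left(-10 + H\right)$
$n{\left(-3 \right)} \left(15 - 16\right) = 2 \left(-3\right) \left(-10 - 3\right) \left(15 - 16\right) = 2 \left(-3\right) \left(-13\right) \left(-1\right) = 78 \left(-1\right) = -78$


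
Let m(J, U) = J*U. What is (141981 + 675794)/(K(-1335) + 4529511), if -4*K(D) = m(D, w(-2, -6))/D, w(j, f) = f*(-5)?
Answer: 1635550/9059007 ≈ 0.18054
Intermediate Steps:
w(j, f) = -5*f
K(D) = -15/2 (K(D) = -D*(-5*(-6))/(4*D) = -D*30/(4*D) = -30*D/(4*D) = -1/4*30 = -15/2)
(141981 + 675794)/(K(-1335) + 4529511) = (141981 + 675794)/(-15/2 + 4529511) = 817775/(9059007/2) = 817775*(2/9059007) = 1635550/9059007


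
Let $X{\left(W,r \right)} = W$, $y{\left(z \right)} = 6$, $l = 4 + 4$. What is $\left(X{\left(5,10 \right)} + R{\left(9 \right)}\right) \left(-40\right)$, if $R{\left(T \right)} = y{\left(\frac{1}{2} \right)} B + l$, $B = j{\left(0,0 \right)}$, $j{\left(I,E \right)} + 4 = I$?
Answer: $440$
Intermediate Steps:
$l = 8$
$j{\left(I,E \right)} = -4 + I$
$B = -4$ ($B = -4 + 0 = -4$)
$R{\left(T \right)} = -16$ ($R{\left(T \right)} = 6 \left(-4\right) + 8 = -24 + 8 = -16$)
$\left(X{\left(5,10 \right)} + R{\left(9 \right)}\right) \left(-40\right) = \left(5 - 16\right) \left(-40\right) = \left(-11\right) \left(-40\right) = 440$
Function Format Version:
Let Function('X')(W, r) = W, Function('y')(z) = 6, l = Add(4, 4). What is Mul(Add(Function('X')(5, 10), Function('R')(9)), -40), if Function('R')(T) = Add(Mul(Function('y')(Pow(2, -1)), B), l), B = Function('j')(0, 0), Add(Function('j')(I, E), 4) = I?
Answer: 440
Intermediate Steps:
l = 8
Function('j')(I, E) = Add(-4, I)
B = -4 (B = Add(-4, 0) = -4)
Function('R')(T) = -16 (Function('R')(T) = Add(Mul(6, -4), 8) = Add(-24, 8) = -16)
Mul(Add(Function('X')(5, 10), Function('R')(9)), -40) = Mul(Add(5, -16), -40) = Mul(-11, -40) = 440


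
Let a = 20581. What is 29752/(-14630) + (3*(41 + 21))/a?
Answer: -27709306/13686365 ≈ -2.0246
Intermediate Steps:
29752/(-14630) + (3*(41 + 21))/a = 29752/(-14630) + (3*(41 + 21))/20581 = 29752*(-1/14630) + (3*62)*(1/20581) = -14876/7315 + 186*(1/20581) = -14876/7315 + 186/20581 = -27709306/13686365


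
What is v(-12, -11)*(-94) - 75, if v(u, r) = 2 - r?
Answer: -1297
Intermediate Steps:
v(-12, -11)*(-94) - 75 = (2 - 1*(-11))*(-94) - 75 = (2 + 11)*(-94) - 75 = 13*(-94) - 75 = -1222 - 75 = -1297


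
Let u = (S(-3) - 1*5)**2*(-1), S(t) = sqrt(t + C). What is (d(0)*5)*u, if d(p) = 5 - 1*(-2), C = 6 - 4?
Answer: -840 + 350*I ≈ -840.0 + 350.0*I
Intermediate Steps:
C = 2
S(t) = sqrt(2 + t) (S(t) = sqrt(t + 2) = sqrt(2 + t))
d(p) = 7 (d(p) = 5 + 2 = 7)
u = -(-5 + I)**2 (u = (sqrt(2 - 3) - 1*5)**2*(-1) = (sqrt(-1) - 5)**2*(-1) = (I - 5)**2*(-1) = (-5 + I)**2*(-1) = -(-5 + I)**2 ≈ -24.0 + 10.0*I)
(d(0)*5)*u = (7*5)*(-24 + 10*I) = 35*(-24 + 10*I) = -840 + 350*I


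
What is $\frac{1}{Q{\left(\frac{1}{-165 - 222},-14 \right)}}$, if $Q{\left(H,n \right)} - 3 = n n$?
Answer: $\frac{1}{199} \approx 0.0050251$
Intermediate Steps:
$Q{\left(H,n \right)} = 3 + n^{2}$ ($Q{\left(H,n \right)} = 3 + n n = 3 + n^{2}$)
$\frac{1}{Q{\left(\frac{1}{-165 - 222},-14 \right)}} = \frac{1}{3 + \left(-14\right)^{2}} = \frac{1}{3 + 196} = \frac{1}{199}$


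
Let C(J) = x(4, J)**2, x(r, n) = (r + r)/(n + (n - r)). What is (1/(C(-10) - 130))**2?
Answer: 81/1366561 ≈ 5.9273e-5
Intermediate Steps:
x(r, n) = 2*r/(-r + 2*n) (x(r, n) = (2*r)/(-r + 2*n) = 2*r/(-r + 2*n))
C(J) = 64/(-4 + 2*J)**2 (C(J) = (2*4/(-1*4 + 2*J))**2 = (2*4/(-4 + 2*J))**2 = (8/(-4 + 2*J))**2 = 64/(-4 + 2*J)**2)
(1/(C(-10) - 130))**2 = (1/(16/(-2 - 10)**2 - 130))**2 = (1/(16/(-12)**2 - 130))**2 = (1/(16*(1/144) - 130))**2 = (1/(1/9 - 130))**2 = (1/(-1169/9))**2 = (-9/1169)**2 = 81/1366561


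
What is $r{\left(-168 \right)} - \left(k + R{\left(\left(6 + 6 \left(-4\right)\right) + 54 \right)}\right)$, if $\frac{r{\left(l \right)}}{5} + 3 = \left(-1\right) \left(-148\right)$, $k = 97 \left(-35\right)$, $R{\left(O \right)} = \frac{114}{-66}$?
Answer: $\frac{45339}{11} \approx 4121.7$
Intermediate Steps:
$R{\left(O \right)} = - \frac{19}{11}$ ($R{\left(O \right)} = 114 \left(- \frac{1}{66}\right) = - \frac{19}{11}$)
$k = -3395$
$r{\left(l \right)} = 725$ ($r{\left(l \right)} = -15 + 5 \left(\left(-1\right) \left(-148\right)\right) = -15 + 5 \cdot 148 = -15 + 740 = 725$)
$r{\left(-168 \right)} - \left(k + R{\left(\left(6 + 6 \left(-4\right)\right) + 54 \right)}\right) = 725 - \left(-3395 - \frac{19}{11}\right) = 725 - - \frac{37364}{11} = 725 + \frac{37364}{11} = \frac{45339}{11}$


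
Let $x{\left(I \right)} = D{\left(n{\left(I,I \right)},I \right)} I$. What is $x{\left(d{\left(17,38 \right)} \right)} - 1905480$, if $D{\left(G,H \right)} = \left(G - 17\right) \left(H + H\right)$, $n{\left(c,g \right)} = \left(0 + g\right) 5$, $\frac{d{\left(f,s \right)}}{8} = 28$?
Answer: $108782776$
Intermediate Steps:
$d{\left(f,s \right)} = 224$ ($d{\left(f,s \right)} = 8 \cdot 28 = 224$)
$n{\left(c,g \right)} = 5 g$ ($n{\left(c,g \right)} = g 5 = 5 g$)
$D{\left(G,H \right)} = 2 H \left(-17 + G\right)$ ($D{\left(G,H \right)} = \left(-17 + G\right) 2 H = 2 H \left(-17 + G\right)$)
$x{\left(I \right)} = 2 I^{2} \left(-17 + 5 I\right)$ ($x{\left(I \right)} = 2 I \left(-17 + 5 I\right) I = 2 I^{2} \left(-17 + 5 I\right)$)
$x{\left(d{\left(17,38 \right)} \right)} - 1905480 = 224^{2} \left(-34 + 10 \cdot 224\right) - 1905480 = 50176 \left(-34 + 2240\right) - 1905480 = 50176 \cdot 2206 - 1905480 = 110688256 - 1905480 = 108782776$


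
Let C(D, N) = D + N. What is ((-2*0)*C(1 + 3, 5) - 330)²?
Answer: 108900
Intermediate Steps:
((-2*0)*C(1 + 3, 5) - 330)² = ((-2*0)*((1 + 3) + 5) - 330)² = (0*(4 + 5) - 330)² = (0*9 - 330)² = (0 - 330)² = (-330)² = 108900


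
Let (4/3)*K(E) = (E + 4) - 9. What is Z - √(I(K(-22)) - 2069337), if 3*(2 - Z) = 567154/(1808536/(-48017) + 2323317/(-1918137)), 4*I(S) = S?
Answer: 17419390958702864/3580578529821 - I*√33109473/4 ≈ 4865.0 - 1438.5*I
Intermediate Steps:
K(E) = -15/4 + 3*E/4 (K(E) = 3*((E + 4) - 9)/4 = 3*((4 + E) - 9)/4 = 3*(-5 + E)/4 = -15/4 + 3*E/4)
I(S) = S/4
Z = 17419390958702864/3580578529821 (Z = 2 - 567154/(3*(1808536/(-48017) + 2323317/(-1918137))) = 2 - 567154/(3*(1808536*(-1/48017) + 2323317*(-1/1918137))) = 2 - 567154/(3*(-1808536/48017 - 774439/639379)) = 2 - 567154/(3*(-1193526176607/30701061443)) = 2 - 567154*(-30701061443)/(3*1193526176607) = 2 - ⅓*(-17412229801643222/1193526176607) = 2 + 17412229801643222/3580578529821 = 17419390958702864/3580578529821 ≈ 4865.0)
Z - √(I(K(-22)) - 2069337) = 17419390958702864/3580578529821 - √((-15/4 + (¾)*(-22))/4 - 2069337) = 17419390958702864/3580578529821 - √((-15/4 - 33/2)/4 - 2069337) = 17419390958702864/3580578529821 - √((¼)*(-81/4) - 2069337) = 17419390958702864/3580578529821 - √(-81/16 - 2069337) = 17419390958702864/3580578529821 - √(-33109473/16) = 17419390958702864/3580578529821 - I*√33109473/4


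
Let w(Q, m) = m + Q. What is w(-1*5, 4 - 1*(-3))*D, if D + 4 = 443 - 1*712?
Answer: -546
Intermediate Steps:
D = -273 (D = -4 + (443 - 1*712) = -4 + (443 - 712) = -4 - 269 = -273)
w(Q, m) = Q + m
w(-1*5, 4 - 1*(-3))*D = (-1*5 + (4 - 1*(-3)))*(-273) = (-5 + (4 + 3))*(-273) = (-5 + 7)*(-273) = 2*(-273) = -546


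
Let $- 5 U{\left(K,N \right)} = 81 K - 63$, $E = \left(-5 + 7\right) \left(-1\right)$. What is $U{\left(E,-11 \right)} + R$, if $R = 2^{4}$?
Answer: $61$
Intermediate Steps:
$E = -2$ ($E = 2 \left(-1\right) = -2$)
$U{\left(K,N \right)} = \frac{63}{5} - \frac{81 K}{5}$ ($U{\left(K,N \right)} = - \frac{81 K - 63}{5} = - \frac{-63 + 81 K}{5} = \frac{63}{5} - \frac{81 K}{5}$)
$R = 16$
$U{\left(E,-11 \right)} + R = \left(\frac{63}{5} - - \frac{162}{5}\right) + 16 = \left(\frac{63}{5} + \frac{162}{5}\right) + 16 = 45 + 16 = 61$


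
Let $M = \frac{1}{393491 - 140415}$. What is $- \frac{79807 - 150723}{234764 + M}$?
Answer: $\frac{17947137616}{59413134065} \approx 0.30207$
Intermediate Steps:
$M = \frac{1}{253076} \approx 3.9514 \cdot 10^{-6}$
$- \frac{79807 - 150723}{234764 + M} = - \frac{79807 - 150723}{234764 + \frac{1}{253076}} = - \frac{-70916}{\frac{59413134065}{253076}} = - \frac{\left(-70916\right) 253076}{59413134065} = \left(-1\right) \left(- \frac{17947137616}{59413134065}\right) = \frac{17947137616}{59413134065}$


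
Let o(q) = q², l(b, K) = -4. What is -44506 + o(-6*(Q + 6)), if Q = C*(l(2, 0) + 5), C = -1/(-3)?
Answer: -43062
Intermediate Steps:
C = ⅓ (C = -1*(-⅓) = ⅓ ≈ 0.33333)
Q = ⅓ (Q = (-4 + 5)/3 = (⅓)*1 = ⅓ ≈ 0.33333)
-44506 + o(-6*(Q + 6)) = -44506 + (-6*(⅓ + 6))² = -44506 + (-6*19/3)² = -44506 + (-38)² = -44506 + 1444 = -43062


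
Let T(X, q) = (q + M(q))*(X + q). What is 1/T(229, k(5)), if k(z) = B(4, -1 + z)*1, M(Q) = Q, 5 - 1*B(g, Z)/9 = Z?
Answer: 1/4284 ≈ 0.00023343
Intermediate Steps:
B(g, Z) = 45 - 9*Z
k(z) = 54 - 9*z (k(z) = (45 - 9*(-1 + z))*1 = (45 + (9 - 9*z))*1 = (54 - 9*z)*1 = 54 - 9*z)
T(X, q) = 2*q*(X + q) (T(X, q) = (q + q)*(X + q) = (2*q)*(X + q) = 2*q*(X + q))
1/T(229, k(5)) = 1/(2*(54 - 9*5)*(229 + (54 - 9*5))) = 1/(2*(54 - 45)*(229 + (54 - 45))) = 1/(2*9*(229 + 9)) = 1/(2*9*238) = 1/4284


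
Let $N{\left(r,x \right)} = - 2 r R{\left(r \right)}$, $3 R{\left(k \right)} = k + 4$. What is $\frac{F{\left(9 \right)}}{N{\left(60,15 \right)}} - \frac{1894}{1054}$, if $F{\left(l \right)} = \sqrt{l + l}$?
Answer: $- \frac{947}{527} - \frac{3 \sqrt{2}}{2560} \approx -1.7986$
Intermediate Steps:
$R{\left(k \right)} = \frac{4}{3} + \frac{k}{3}$ ($R{\left(k \right)} = \frac{k + 4}{3} = \frac{4 + k}{3} = \frac{4}{3} + \frac{k}{3}$)
$F{\left(l \right)} = \sqrt{2} \sqrt{l}$ ($F{\left(l \right)} = \sqrt{2 l} = \sqrt{2} \sqrt{l}$)
$N{\left(r,x \right)} = - 2 r \left(\frac{4}{3} + \frac{r}{3}\right)$
$\frac{F{\left(9 \right)}}{N{\left(60,15 \right)}} - \frac{1894}{1054} = \frac{\sqrt{2} \sqrt{9}}{\left(- \frac{2}{3}\right) 60 \left(4 + 60\right)} - \frac{1894}{1054} = \frac{\sqrt{2} \cdot 3}{\left(- \frac{2}{3}\right) 60 \cdot 64} - \frac{947}{527} = \frac{3 \sqrt{2}}{-2560} - \frac{947}{527} = 3 \sqrt{2} \left(- \frac{1}{2560}\right) - \frac{947}{527} = - \frac{3 \sqrt{2}}{2560} - \frac{947}{527} = - \frac{947}{527} - \frac{3 \sqrt{2}}{2560}$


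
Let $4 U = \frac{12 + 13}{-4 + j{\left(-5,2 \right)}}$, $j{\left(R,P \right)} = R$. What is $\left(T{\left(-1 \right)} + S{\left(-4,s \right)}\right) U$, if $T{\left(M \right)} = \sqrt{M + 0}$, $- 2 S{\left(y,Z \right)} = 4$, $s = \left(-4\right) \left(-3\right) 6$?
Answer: $\frac{25}{18} - \frac{25 i}{36} \approx 1.3889 - 0.69444 i$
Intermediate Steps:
$s = 72$ ($s = 12 \cdot 6 = 72$)
$S{\left(y,Z \right)} = -2$ ($S{\left(y,Z \right)} = \left(- \frac{1}{2}\right) 4 = -2$)
$T{\left(M \right)} = \sqrt{M}$
$U = - \frac{25}{36}$ ($U = \frac{\left(12 + 13\right) \frac{1}{-4 - 5}}{4} = \frac{25 \frac{1}{-9}}{4} = \frac{25 \left(- \frac{1}{9}\right)}{4} = \frac{1}{4} \left(- \frac{25}{9}\right) = - \frac{25}{36} \approx -0.69444$)
$\left(T{\left(-1 \right)} + S{\left(-4,s \right)}\right) U = \left(\sqrt{-1} - 2\right) \left(- \frac{25}{36}\right) = \left(i - 2\right) \left(- \frac{25}{36}\right) = \left(-2 + i\right) \left(- \frac{25}{36}\right) = \frac{25}{18} - \frac{25 i}{36}$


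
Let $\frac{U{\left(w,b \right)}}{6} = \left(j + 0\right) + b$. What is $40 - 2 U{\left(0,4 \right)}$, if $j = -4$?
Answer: $40$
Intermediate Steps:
$U{\left(w,b \right)} = -24 + 6 b$ ($U{\left(w,b \right)} = 6 \left(\left(-4 + 0\right) + b\right) = 6 \left(-4 + b\right) = -24 + 6 b$)
$40 - 2 U{\left(0,4 \right)} = 40 - 2 \left(-24 + 6 \cdot 4\right) = 40 - 2 \left(-24 + 24\right) = 40 - 0 = 40 + 0 = 40$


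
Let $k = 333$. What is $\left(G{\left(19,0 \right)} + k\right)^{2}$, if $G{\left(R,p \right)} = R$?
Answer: $123904$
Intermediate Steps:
$\left(G{\left(19,0 \right)} + k\right)^{2} = \left(19 + 333\right)^{2} = 352^{2} = 123904$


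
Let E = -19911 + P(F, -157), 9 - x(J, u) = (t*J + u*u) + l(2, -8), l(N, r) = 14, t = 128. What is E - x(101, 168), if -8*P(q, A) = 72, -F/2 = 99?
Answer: 21237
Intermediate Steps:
F = -198 (F = -2*99 = -198)
P(q, A) = -9 (P(q, A) = -⅛*72 = -9)
x(J, u) = -5 - u² - 128*J (x(J, u) = 9 - ((128*J + u*u) + 14) = 9 - ((128*J + u²) + 14) = 9 - ((u² + 128*J) + 14) = 9 - (14 + u² + 128*J) = 9 + (-14 - u² - 128*J) = -5 - u² - 128*J)
E = -19920 (E = -19911 - 9 = -19920)
E - x(101, 168) = -19920 - (-5 - 1*168² - 128*101) = -19920 - (-5 - 1*28224 - 12928) = -19920 - (-5 - 28224 - 12928) = -19920 - 1*(-41157) = -19920 + 41157 = 21237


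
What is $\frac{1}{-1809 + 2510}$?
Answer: $\frac{1}{701} \approx 0.0014265$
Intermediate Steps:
$\frac{1}{-1809 + 2510} = \frac{1}{701}$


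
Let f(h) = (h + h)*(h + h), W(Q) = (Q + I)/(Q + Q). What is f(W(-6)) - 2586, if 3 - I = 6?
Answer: -10335/4 ≈ -2583.8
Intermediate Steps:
I = -3 (I = 3 - 1*6 = 3 - 6 = -3)
W(Q) = (-3 + Q)/(2*Q) (W(Q) = (Q - 3)/(Q + Q) = (-3 + Q)/((2*Q)) = (-3 + Q)*(1/(2*Q)) = (-3 + Q)/(2*Q))
f(h) = 4*h² (f(h) = (2*h)*(2*h) = 4*h²)
f(W(-6)) - 2586 = 4*((½)*(-3 - 6)/(-6))² - 2586 = 4*((½)*(-⅙)*(-9))² - 2586 = 4*(¾)² - 2586 = 4*(9/16) - 2586 = 9/4 - 2586 = -10335/4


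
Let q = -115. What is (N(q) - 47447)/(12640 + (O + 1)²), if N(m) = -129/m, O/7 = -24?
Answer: -5456276/4660835 ≈ -1.1707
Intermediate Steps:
O = -168 (O = 7*(-24) = -168)
(N(q) - 47447)/(12640 + (O + 1)²) = (-129/(-115) - 47447)/(12640 + (-168 + 1)²) = (-129*(-1/115) - 47447)/(12640 + (-167)²) = (129/115 - 47447)/(12640 + 27889) = -5456276/115/40529 = -5456276/115*1/40529 = -5456276/4660835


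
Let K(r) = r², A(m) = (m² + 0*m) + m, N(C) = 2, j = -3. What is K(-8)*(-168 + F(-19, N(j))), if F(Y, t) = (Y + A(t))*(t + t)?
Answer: -14080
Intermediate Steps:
A(m) = m + m² (A(m) = (m² + 0) + m = m² + m = m + m²)
F(Y, t) = 2*t*(Y + t*(1 + t)) (F(Y, t) = (Y + t*(1 + t))*(t + t) = (Y + t*(1 + t))*(2*t) = 2*t*(Y + t*(1 + t)))
K(-8)*(-168 + F(-19, N(j))) = (-8)²*(-168 + 2*2*(-19 + 2*(1 + 2))) = 64*(-168 + 2*2*(-19 + 2*3)) = 64*(-168 + 2*2*(-19 + 6)) = 64*(-168 + 2*2*(-13)) = 64*(-168 - 52) = 64*(-220) = -14080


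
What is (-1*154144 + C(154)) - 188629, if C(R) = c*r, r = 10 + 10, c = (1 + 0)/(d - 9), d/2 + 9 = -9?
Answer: -3084961/9 ≈ -3.4277e+5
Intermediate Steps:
d = -36 (d = -18 + 2*(-9) = -18 - 18 = -36)
c = -1/45 (c = (1 + 0)/(-36 - 9) = 1/(-45) = 1*(-1/45) = -1/45 ≈ -0.022222)
r = 20
C(R) = -4/9 (C(R) = -1/45*20 = -4/9)
(-1*154144 + C(154)) - 188629 = (-1*154144 - 4/9) - 188629 = (-154144 - 4/9) - 188629 = -1387300/9 - 188629 = -3084961/9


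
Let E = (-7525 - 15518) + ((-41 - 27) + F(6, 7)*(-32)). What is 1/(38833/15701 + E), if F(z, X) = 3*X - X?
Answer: -15701/369861026 ≈ -4.2451e-5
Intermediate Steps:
F(z, X) = 2*X
E = -23559 (E = (-7525 - 15518) + ((-41 - 27) + (2*7)*(-32)) = -23043 + (-68 + 14*(-32)) = -23043 + (-68 - 448) = -23043 - 516 = -23559)
1/(38833/15701 + E) = 1/(38833/15701 - 23559) = 1/(-369861026/15701) = -15701/369861026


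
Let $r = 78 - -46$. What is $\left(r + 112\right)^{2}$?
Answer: $55696$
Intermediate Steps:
$r = 124$ ($r = 78 + 46 = 124$)
$\left(r + 112\right)^{2} = \left(124 + 112\right)^{2} = 236^{2} = 55696$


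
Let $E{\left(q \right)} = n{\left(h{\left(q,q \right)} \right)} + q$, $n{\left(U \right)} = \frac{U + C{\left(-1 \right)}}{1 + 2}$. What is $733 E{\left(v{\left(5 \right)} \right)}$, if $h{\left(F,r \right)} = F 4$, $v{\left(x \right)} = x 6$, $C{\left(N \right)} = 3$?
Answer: $52043$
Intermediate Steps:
$v{\left(x \right)} = 6 x$
$h{\left(F,r \right)} = 4 F$
$n{\left(U \right)} = 1 + \frac{U}{3}$ ($n{\left(U \right)} = \frac{U + 3}{1 + 2} = \frac{3 + U}{3} = \left(3 + U\right) \frac{1}{3} = 1 + \frac{U}{3}$)
$E{\left(q \right)} = 1 + \frac{7 q}{3}$ ($E{\left(q \right)} = \left(1 + \frac{4 q}{3}\right) + q = 1 + \frac{7 q}{3}$)
$733 E{\left(v{\left(5 \right)} \right)} = 733 \left(1 + \frac{7 \cdot 6 \cdot 5}{3}\right) = 733 \left(1 + \frac{7}{3} \cdot 30\right) = 733 \left(1 + 70\right) = 733 \cdot 71 = 52043$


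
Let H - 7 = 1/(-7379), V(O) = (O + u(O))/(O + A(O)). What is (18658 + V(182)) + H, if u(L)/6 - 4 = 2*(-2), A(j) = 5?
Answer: 25756672336/1379873 ≈ 18666.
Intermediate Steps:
u(L) = 0 (u(L) = 24 + 6*(2*(-2)) = 24 + 6*(-4) = 24 - 24 = 0)
V(O) = O/(5 + O) (V(O) = (O + 0)/(O + 5) = O/(5 + O))
H = 51652/7379 (H = 7 + 1/(-7379) = 7 - 1/7379 = 51652/7379 ≈ 6.9999)
(18658 + V(182)) + H = (18658 + 182/(5 + 182)) + 51652/7379 = (18658 + 182/187) + 51652/7379 = 3489228/187 + 51652/7379 = 25756672336/1379873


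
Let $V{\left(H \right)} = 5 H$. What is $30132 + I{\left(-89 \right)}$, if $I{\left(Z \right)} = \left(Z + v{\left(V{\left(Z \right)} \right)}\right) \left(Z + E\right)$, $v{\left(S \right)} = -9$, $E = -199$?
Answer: $58356$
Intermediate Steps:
$I{\left(Z \right)} = \left(-199 + Z\right) \left(-9 + Z\right)$ ($I{\left(Z \right)} = \left(Z - 9\right) \left(Z - 199\right) = \left(-9 + Z\right) \left(-199 + Z\right) = \left(-199 + Z\right) \left(-9 + Z\right)$)
$30132 + I{\left(-89 \right)} = 30132 + \left(1791 + \left(-89\right)^{2} - -18512\right) = 30132 + \left(1791 + 7921 + 18512\right) = 30132 + 28224 = 58356$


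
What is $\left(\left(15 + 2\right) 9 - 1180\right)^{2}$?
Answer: $1054729$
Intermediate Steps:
$\left(\left(15 + 2\right) 9 - 1180\right)^{2} = \left(17 \cdot 9 - 1180\right)^{2} = \left(153 - 1180\right)^{2} = \left(-1027\right)^{2} = 1054729$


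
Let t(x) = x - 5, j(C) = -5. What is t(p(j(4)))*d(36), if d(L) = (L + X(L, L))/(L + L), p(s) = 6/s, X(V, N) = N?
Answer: -31/5 ≈ -6.2000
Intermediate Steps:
d(L) = 1 (d(L) = (L + L)/(L + L) = (2*L)/((2*L)) = (2*L)*(1/(2*L)) = 1)
t(x) = -5 + x
t(p(j(4)))*d(36) = (-5 + 6/(-5))*1 = (-5 + 6*(-⅕))*1 = (-5 - 6/5)*1 = -31/5*1 = -31/5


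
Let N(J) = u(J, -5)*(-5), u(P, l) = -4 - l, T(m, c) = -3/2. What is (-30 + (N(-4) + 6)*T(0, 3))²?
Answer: 3969/4 ≈ 992.25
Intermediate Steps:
T(m, c) = -3/2 (T(m, c) = -3*½ = -3/2)
N(J) = -5 (N(J) = (-4 - 1*(-5))*(-5) = (-4 + 5)*(-5) = 1*(-5) = -5)
(-30 + (N(-4) + 6)*T(0, 3))² = (-30 + (-5 + 6)*(-3/2))² = (-30 + 1*(-3/2))² = (-30 - 3/2)² = (-63/2)² = 3969/4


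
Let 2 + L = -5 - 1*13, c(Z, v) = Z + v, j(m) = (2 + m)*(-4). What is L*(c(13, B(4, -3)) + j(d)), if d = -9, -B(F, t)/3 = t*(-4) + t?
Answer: -280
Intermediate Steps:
B(F, t) = 9*t (B(F, t) = -3*(t*(-4) + t) = -3*(-4*t + t) = -(-9)*t = 9*t)
j(m) = -8 - 4*m
L = -20 (L = -2 + (-5 - 1*13) = -2 + (-5 - 13) = -2 - 18 = -20)
L*(c(13, B(4, -3)) + j(d)) = -20*((13 + 9*(-3)) + (-8 - 4*(-9))) = -20*((13 - 27) + (-8 + 36)) = -20*(-14 + 28) = -20*14 = -280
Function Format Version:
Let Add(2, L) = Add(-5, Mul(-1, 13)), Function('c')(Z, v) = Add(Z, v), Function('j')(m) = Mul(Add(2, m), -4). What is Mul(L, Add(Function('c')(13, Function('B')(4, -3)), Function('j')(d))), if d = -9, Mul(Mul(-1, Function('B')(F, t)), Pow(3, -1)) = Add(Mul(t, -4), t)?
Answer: -280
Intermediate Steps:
Function('B')(F, t) = Mul(9, t) (Function('B')(F, t) = Mul(-3, Add(Mul(t, -4), t)) = Mul(-3, Add(Mul(-4, t), t)) = Mul(-3, Mul(-3, t)) = Mul(9, t))
Function('j')(m) = Add(-8, Mul(-4, m))
L = -20 (L = Add(-2, Add(-5, Mul(-1, 13))) = Add(-2, Add(-5, -13)) = Add(-2, -18) = -20)
Mul(L, Add(Function('c')(13, Function('B')(4, -3)), Function('j')(d))) = Mul(-20, Add(Add(13, Mul(9, -3)), Add(-8, Mul(-4, -9)))) = Mul(-20, Add(Add(13, -27), Add(-8, 36))) = Mul(-20, Add(-14, 28)) = Mul(-20, 14) = -280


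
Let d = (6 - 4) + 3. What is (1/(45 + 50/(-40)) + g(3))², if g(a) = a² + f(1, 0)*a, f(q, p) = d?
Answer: 17673616/30625 ≈ 577.10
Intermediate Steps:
d = 5 (d = 2 + 3 = 5)
f(q, p) = 5
g(a) = a² + 5*a
(1/(45 + 50/(-40)) + g(3))² = (1/(45 + 50/(-40)) + 3*(5 + 3))² = (1/(45 + 50*(-1/40)) + 3*8)² = (1/(45 - 5/4) + 24)² = (1/(175/4) + 24)² = (4/175 + 24)² = (4204/175)² = 17673616/30625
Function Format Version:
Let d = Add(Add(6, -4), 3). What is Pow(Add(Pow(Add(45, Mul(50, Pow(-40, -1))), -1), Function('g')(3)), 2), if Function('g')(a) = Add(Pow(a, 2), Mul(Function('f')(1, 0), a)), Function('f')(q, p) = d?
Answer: Rational(17673616, 30625) ≈ 577.10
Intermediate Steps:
d = 5 (d = Add(2, 3) = 5)
Function('f')(q, p) = 5
Function('g')(a) = Add(Pow(a, 2), Mul(5, a))
Pow(Add(Pow(Add(45, Mul(50, Pow(-40, -1))), -1), Function('g')(3)), 2) = Pow(Add(Pow(Add(45, Mul(50, Pow(-40, -1))), -1), Mul(3, Add(5, 3))), 2) = Pow(Add(Pow(Add(45, Mul(50, Rational(-1, 40))), -1), Mul(3, 8)), 2) = Pow(Add(Pow(Add(45, Rational(-5, 4)), -1), 24), 2) = Pow(Add(Pow(Rational(175, 4), -1), 24), 2) = Pow(Add(Rational(4, 175), 24), 2) = Pow(Rational(4204, 175), 2) = Rational(17673616, 30625)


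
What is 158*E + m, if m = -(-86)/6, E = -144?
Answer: -68213/3 ≈ -22738.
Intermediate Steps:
m = 43/3 (m = -(-86)/6 = -1*(-43/3) = 43/3 ≈ 14.333)
158*E + m = 158*(-144) + 43/3 = -22752 + 43/3 = -68213/3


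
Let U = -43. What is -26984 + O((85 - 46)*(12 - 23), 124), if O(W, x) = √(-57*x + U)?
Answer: -26984 + I*√7111 ≈ -26984.0 + 84.327*I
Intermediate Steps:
O(W, x) = √(-43 - 57*x) (O(W, x) = √(-57*x - 43) = √(-43 - 57*x))
-26984 + O((85 - 46)*(12 - 23), 124) = -26984 + √(-43 - 57*124) = -26984 + √(-43 - 7068) = -26984 + √(-7111) = -26984 + I*√7111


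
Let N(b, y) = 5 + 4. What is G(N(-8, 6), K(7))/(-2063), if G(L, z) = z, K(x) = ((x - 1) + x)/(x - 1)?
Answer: -13/12378 ≈ -0.0010503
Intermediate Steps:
K(x) = (-1 + 2*x)/(-1 + x) (K(x) = ((-1 + x) + x)/(-1 + x) = (-1 + 2*x)/(-1 + x))
N(b, y) = 9
G(N(-8, 6), K(7))/(-2063) = ((-1 + 2*7)/(-1 + 7))/(-2063) = ((-1 + 14)/6)*(-1/2063) = ((⅙)*13)*(-1/2063) = (13/6)*(-1/2063) = -13/12378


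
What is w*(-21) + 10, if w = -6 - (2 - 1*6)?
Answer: 52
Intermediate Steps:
w = -2 (w = -6 - (2 - 6) = -6 - 1*(-4) = -6 + 4 = -2)
w*(-21) + 10 = -2*(-21) + 10 = 42 + 10 = 52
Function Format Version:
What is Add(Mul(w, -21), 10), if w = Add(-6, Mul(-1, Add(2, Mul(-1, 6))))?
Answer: 52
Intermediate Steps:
w = -2 (w = Add(-6, Mul(-1, Add(2, -6))) = Add(-6, Mul(-1, -4)) = Add(-6, 4) = -2)
Add(Mul(w, -21), 10) = Add(Mul(-2, -21), 10) = Add(42, 10) = 52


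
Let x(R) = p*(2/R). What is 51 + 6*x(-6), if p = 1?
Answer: 49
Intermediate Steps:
x(R) = 2/R (x(R) = 1*(2/R) = 2/R)
51 + 6*x(-6) = 51 + 6*(2/(-6)) = 51 + 6*(2*(-⅙)) = 51 + 6*(-⅓) = 51 - 2 = 49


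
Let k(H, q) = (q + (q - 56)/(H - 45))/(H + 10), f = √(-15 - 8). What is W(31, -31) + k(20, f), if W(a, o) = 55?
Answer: 20653/375 + 4*I*√23/125 ≈ 55.075 + 0.15347*I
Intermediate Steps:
f = I*√23 (f = √(-23) = I*√23 ≈ 4.7958*I)
k(H, q) = (q + (-56 + q)/(-45 + H))/(10 + H)
W(31, -31) + k(20, f) = 55 + (56 + 44*(I*√23) - 1*20*I*√23)/(450 - 1*20² + 35*20) = 55 + (56 + 44*I*√23 - 20*I*√23)/(450 - 1*400 + 700) = 55 + (56 + 24*I*√23)/(450 - 400 + 700) = 55 + (56 + 24*I*√23)/750 = 55 + (28/375 + 4*I*√23/125) = 20653/375 + 4*I*√23/125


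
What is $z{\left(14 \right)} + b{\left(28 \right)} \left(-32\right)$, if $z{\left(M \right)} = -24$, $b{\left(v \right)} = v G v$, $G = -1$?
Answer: $25064$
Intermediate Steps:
$b{\left(v \right)} = - v^{2}$ ($b{\left(v \right)} = v \left(-1\right) v = - v v = - v^{2}$)
$z{\left(14 \right)} + b{\left(28 \right)} \left(-32\right) = -24 + - 28^{2} \left(-32\right) = -24 + \left(-1\right) 784 \left(-32\right) = -24 - -25088 = -24 + 25088 = 25064$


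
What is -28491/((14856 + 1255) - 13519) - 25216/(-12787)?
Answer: -99651515/11047968 ≈ -9.0199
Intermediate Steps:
-28491/((14856 + 1255) - 13519) - 25216/(-12787) = -28491/(16111 - 13519) - 25216*(-1/12787) = -28491/2592 + 25216/12787 = -28491*1/2592 + 25216/12787 = -9497/864 + 25216/12787 = -99651515/11047968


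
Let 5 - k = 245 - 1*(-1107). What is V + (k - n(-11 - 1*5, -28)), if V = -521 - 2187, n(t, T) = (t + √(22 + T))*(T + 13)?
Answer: -4295 + 15*I*√6 ≈ -4295.0 + 36.742*I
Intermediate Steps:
n(t, T) = (13 + T)*(t + √(22 + T)) (n(t, T) = (t + √(22 + T))*(13 + T) = (13 + T)*(t + √(22 + T)))
V = -2708
k = -1347 (k = 5 - (245 - 1*(-1107)) = 5 - (245 + 1107) = 5 - 1*1352 = 5 - 1352 = -1347)
V + (k - n(-11 - 1*5, -28)) = -2708 + (-1347 - (13*(-11 - 1*5) + 13*√(22 - 28) - 28*(-11 - 1*5) - 28*√(22 - 28))) = -2708 + (-1347 - (13*(-11 - 5) + 13*√(-6) - 28*(-11 - 5) - 28*I*√6)) = -2708 + (-1347 - (13*(-16) + 13*(I*√6) - 28*(-16) - 28*I*√6)) = -2708 + (-1347 - (-208 + 13*I*√6 + 448 - 28*I*√6)) = -2708 + (-1347 - (240 - 15*I*√6)) = -2708 + (-1347 + (-240 + 15*I*√6)) = -2708 + (-1587 + 15*I*√6) = -4295 + 15*I*√6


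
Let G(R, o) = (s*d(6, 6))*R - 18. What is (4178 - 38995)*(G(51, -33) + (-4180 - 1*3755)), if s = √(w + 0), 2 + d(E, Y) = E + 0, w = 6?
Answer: 276899601 - 7102668*√6 ≈ 2.5950e+8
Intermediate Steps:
d(E, Y) = -2 + E (d(E, Y) = -2 + (E + 0) = -2 + E)
s = √6 (s = √(6 + 0) = √6 ≈ 2.4495)
G(R, o) = -18 + 4*R*√6 (G(R, o) = (√6*(-2 + 6))*R - 18 = (√6*4)*R - 18 = (4*√6)*R - 18 = 4*R*√6 - 18 = -18 + 4*R*√6)
(4178 - 38995)*(G(51, -33) + (-4180 - 1*3755)) = (4178 - 38995)*((-18 + 4*51*√6) + (-4180 - 1*3755)) = -34817*((-18 + 204*√6) + (-4180 - 3755)) = -34817*((-18 + 204*√6) - 7935) = -34817*(-7953 + 204*√6) = 276899601 - 7102668*√6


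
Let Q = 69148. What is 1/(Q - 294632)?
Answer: -1/225484 ≈ -4.4349e-6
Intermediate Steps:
1/(Q - 294632) = 1/(69148 - 294632) = 1/(-225484) = -1/225484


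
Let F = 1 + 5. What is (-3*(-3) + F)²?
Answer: 225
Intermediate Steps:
F = 6
(-3*(-3) + F)² = (-3*(-3) + 6)² = (9 + 6)² = 15² = 225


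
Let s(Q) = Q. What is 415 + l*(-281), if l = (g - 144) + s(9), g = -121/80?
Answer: 3102001/80 ≈ 38775.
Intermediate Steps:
g = -121/80 (g = -121*1/80 = -121/80 ≈ -1.5125)
l = -10921/80 (l = (-121/80 - 144) + 9 = -11641/80 + 9 = -10921/80 ≈ -136.51)
415 + l*(-281) = 415 - 10921/80*(-281) = 415 + 3068801/80 = 3102001/80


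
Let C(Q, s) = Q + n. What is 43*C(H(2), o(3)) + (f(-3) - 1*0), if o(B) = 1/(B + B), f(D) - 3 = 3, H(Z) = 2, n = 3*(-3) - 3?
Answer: -424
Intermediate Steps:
n = -12 (n = -9 - 3 = -12)
f(D) = 6 (f(D) = 3 + 3 = 6)
o(B) = 1/(2*B)
C(Q, s) = -12 + Q (C(Q, s) = Q - 12 = -12 + Q)
43*C(H(2), o(3)) + (f(-3) - 1*0) = 43*(-12 + 2) + (6 - 1*0) = 43*(-10) + (6 + 0) = -430 + 6 = -424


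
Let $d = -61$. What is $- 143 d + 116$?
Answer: $8839$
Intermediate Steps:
$- 143 d + 116 = \left(-143\right) \left(-61\right) + 116 = 8723 + 116 = 8839$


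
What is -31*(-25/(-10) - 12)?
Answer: 589/2 ≈ 294.50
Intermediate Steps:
-31*(-25/(-10) - 12) = -31*(-25*(-⅒) - 12) = -31*(5/2 - 12) = -31*(-19/2) = 589/2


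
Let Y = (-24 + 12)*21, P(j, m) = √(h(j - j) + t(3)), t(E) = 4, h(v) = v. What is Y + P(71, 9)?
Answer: -250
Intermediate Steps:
P(j, m) = 2 (P(j, m) = √((j - j) + 4) = √(0 + 4) = √4 = 2)
Y = -252 (Y = -12*21 = -252)
Y + P(71, 9) = -252 + 2 = -250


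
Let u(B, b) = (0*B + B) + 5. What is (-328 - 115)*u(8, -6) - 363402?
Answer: -369161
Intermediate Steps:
u(B, b) = 5 + B (u(B, b) = (0 + B) + 5 = B + 5 = 5 + B)
(-328 - 115)*u(8, -6) - 363402 = (-328 - 115)*(5 + 8) - 363402 = -443*13 - 363402 = -5759 - 363402 = -369161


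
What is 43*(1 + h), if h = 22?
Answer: 989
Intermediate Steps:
43*(1 + h) = 43*(1 + 22) = 43*23 = 989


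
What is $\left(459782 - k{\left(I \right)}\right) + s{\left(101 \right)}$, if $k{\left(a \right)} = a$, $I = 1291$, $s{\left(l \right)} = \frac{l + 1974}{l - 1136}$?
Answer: $\frac{94907222}{207} \approx 4.5849 \cdot 10^{5}$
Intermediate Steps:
$s{\left(l \right)} = \frac{1974 + l}{-1136 + l}$
$\left(459782 - k{\left(I \right)}\right) + s{\left(101 \right)} = \left(459782 - 1291\right) + \frac{1974 + 101}{-1136 + 101} = \left(459782 - 1291\right) + \frac{1}{-1035} \cdot 2075 = 458491 - \frac{415}{207} = \frac{94907222}{207}$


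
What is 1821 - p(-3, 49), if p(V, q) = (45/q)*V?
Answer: 89364/49 ≈ 1823.8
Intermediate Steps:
p(V, q) = 45*V/q
1821 - p(-3, 49) = 1821 - 45*(-3)/49 = 1821 - 1*(-135/49) = 1821 + 135/49 = 89364/49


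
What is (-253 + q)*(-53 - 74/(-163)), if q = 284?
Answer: -265515/163 ≈ -1628.9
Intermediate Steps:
(-253 + q)*(-53 - 74/(-163)) = (-253 + 284)*(-53 - 74/(-163)) = 31*(-53 - 74*(-1/163)) = 31*(-53 + 74/163) = 31*(-8565/163) = -265515/163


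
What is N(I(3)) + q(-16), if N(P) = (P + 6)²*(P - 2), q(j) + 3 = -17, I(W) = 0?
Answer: -92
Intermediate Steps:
q(j) = -20 (q(j) = -3 - 17 = -20)
N(P) = (6 + P)²*(-2 + P)
N(I(3)) + q(-16) = (6 + 0)²*(-2 + 0) - 20 = 6²*(-2) - 20 = 36*(-2) - 20 = -72 - 20 = -92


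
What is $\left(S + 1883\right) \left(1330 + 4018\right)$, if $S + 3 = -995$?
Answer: $4732980$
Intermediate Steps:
$S = -998$ ($S = -3 - 995 = -998$)
$\left(S + 1883\right) \left(1330 + 4018\right) = \left(-998 + 1883\right) \left(1330 + 4018\right) = 885 \cdot 5348 = 4732980$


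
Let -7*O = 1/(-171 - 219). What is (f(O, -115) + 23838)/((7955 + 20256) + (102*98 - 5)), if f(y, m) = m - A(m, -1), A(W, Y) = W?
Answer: 3973/6367 ≈ 0.62400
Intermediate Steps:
O = 1/2730 (O = -1/(7*(-171 - 219)) = -⅐/(-390) = -⅐*(-1/390) = 1/2730 ≈ 0.00036630)
f(y, m) = 0 (f(y, m) = m - m = 0)
(f(O, -115) + 23838)/((7955 + 20256) + (102*98 - 5)) = (0 + 23838)/((7955 + 20256) + (102*98 - 5)) = 23838/(28211 + (9996 - 5)) = 23838/(28211 + 9991) = 23838/38202 = 23838*(1/38202) = 3973/6367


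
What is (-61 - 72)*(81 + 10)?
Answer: -12103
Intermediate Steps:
(-61 - 72)*(81 + 10) = -133*91 = -12103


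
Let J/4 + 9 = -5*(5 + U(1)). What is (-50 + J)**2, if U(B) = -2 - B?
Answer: 15876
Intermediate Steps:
J = -76 (J = -36 + 4*(-5*(5 + (-2 - 1*1))) = -36 + 4*(-5*(5 + (-2 - 1))) = -36 + 4*(-5*(5 - 3)) = -36 + 4*(-5*2) = -36 + 4*(-10) = -36 - 40 = -76)
(-50 + J)**2 = (-50 - 76)**2 = (-126)**2 = 15876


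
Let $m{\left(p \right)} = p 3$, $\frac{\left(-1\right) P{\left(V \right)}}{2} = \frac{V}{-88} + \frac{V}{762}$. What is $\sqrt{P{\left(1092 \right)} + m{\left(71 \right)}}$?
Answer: $\frac{2 \sqrt{114633629}}{1397} \approx 15.328$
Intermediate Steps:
$P{\left(V \right)} = \frac{337 V}{16764}$ ($P{\left(V \right)} = - 2 \left(\frac{V}{-88} + \frac{V}{762}\right) = - 2 \left(V \left(- \frac{1}{88}\right) + V \frac{1}{762}\right) = - 2 \left(- \frac{V}{88} + \frac{V}{762}\right) = - 2 \left(- \frac{337 V}{33528}\right) = \frac{337 V}{16764}$)
$m{\left(p \right)} = 3 p$
$\sqrt{P{\left(1092 \right)} + m{\left(71 \right)}} = \sqrt{\frac{337}{16764} \cdot 1092 + 3 \cdot 71} = \sqrt{\frac{30667}{1397} + 213} = \sqrt{\frac{328228}{1397}} = \frac{2 \sqrt{114633629}}{1397}$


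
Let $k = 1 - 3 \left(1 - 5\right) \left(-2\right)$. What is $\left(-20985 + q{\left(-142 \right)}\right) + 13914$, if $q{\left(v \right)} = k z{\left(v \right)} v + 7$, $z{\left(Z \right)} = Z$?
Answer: $-491000$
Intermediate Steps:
$k = -24$ ($k = 1 \left(-3\right) \left(-4\right) \left(-2\right) = 1 \cdot 12 \left(-2\right) = 1 \left(-24\right) = -24$)
$q{\left(v \right)} = 7 - 24 v^{2}$ ($q{\left(v \right)} = - 24 v v + 7 = - 24 v^{2} + 7 = 7 - 24 v^{2}$)
$\left(-20985 + q{\left(-142 \right)}\right) + 13914 = \left(-20985 + \left(7 - 24 \left(-142\right)^{2}\right)\right) + 13914 = \left(-20985 + \left(7 - 483936\right)\right) + 13914 = \left(-20985 - 483929\right) + 13914 = -504914 + 13914 = -491000$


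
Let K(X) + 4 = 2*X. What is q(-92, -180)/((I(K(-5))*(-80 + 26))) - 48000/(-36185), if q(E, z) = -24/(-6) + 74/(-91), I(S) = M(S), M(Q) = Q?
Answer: 331270165/248938326 ≈ 1.3307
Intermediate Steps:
K(X) = -4 + 2*X
I(S) = S
q(E, z) = 290/91 (q(E, z) = -24*(-⅙) + 74*(-1/91) = 4 - 74/91 = 290/91)
q(-92, -180)/((I(K(-5))*(-80 + 26))) - 48000/(-36185) = 290/(91*(((-4 + 2*(-5))*(-80 + 26)))) - 48000/(-36185) = 290/(91*(((-4 - 10)*(-54)))) - 48000*(-1/36185) = 290/(91*((-14*(-54)))) + 9600/7237 = (290/91)/756 + 9600/7237 = (290/91)*(1/756) + 9600/7237 = 145/34398 + 9600/7237 = 331270165/248938326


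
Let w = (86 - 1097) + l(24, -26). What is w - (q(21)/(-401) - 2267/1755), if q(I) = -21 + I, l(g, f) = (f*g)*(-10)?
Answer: 9179162/1755 ≈ 5230.3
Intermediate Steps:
l(g, f) = -10*f*g
w = 5229 (w = (86 - 1097) - 10*(-26)*24 = -1011 + 6240 = 5229)
w - (q(21)/(-401) - 2267/1755) = 5229 - ((-21 + 21)/(-401) - 2267/1755) = 5229 - (0*(-1/401) - 2267*1/1755) = 5229 - (0 - 2267/1755) = 5229 - 1*(-2267/1755) = 5229 + 2267/1755 = 9179162/1755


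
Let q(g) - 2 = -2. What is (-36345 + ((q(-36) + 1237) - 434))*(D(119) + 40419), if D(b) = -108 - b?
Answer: -1428504064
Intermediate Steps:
q(g) = 0 (q(g) = 2 - 2 = 0)
(-36345 + ((q(-36) + 1237) - 434))*(D(119) + 40419) = (-36345 + ((0 + 1237) - 434))*((-108 - 1*119) + 40419) = (-36345 + (1237 - 434))*((-108 - 119) + 40419) = (-36345 + 803)*(-227 + 40419) = -35542*40192 = -1428504064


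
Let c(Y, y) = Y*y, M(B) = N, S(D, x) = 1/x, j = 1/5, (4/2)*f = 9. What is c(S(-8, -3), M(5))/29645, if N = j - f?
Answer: 43/889350 ≈ 4.8350e-5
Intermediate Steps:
f = 9/2 (f = (½)*9 = 9/2 ≈ 4.5000)
j = ⅕ ≈ 0.20000
N = -43/10 (N = ⅕ - 1*9/2 = ⅕ - 9/2 = -43/10 ≈ -4.3000)
M(B) = -43/10
c(S(-8, -3), M(5))/29645 = (-43/10/(-3))/29645 = -⅓*(-43/10)*(1/29645) = (43/30)*(1/29645) = 43/889350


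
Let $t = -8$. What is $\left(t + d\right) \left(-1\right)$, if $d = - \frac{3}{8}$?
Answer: $\frac{67}{8} \approx 8.375$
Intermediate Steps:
$d = - \frac{3}{8}$ ($d = \left(-3\right) \frac{1}{8} = - \frac{3}{8} \approx -0.375$)
$\left(t + d\right) \left(-1\right) = \left(-8 - \frac{3}{8}\right) \left(-1\right) = \left(- \frac{67}{8}\right) \left(-1\right) = \frac{67}{8}$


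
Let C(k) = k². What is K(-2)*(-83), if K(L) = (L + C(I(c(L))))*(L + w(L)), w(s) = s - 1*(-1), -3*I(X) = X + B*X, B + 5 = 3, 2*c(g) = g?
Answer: -1411/3 ≈ -470.33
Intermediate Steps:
c(g) = g/2
B = -2 (B = -5 + 3 = -2)
I(X) = X/3 (I(X) = -(X - 2*X)/3 = -(-1)*X/3 = X/3)
w(s) = 1 + s (w(s) = s + 1 = 1 + s)
K(L) = (1 + 2*L)*(L + L²/36) (K(L) = (L + ((L/2)/3)²)*(L + (1 + L)) = (L + (L/6)²)*(1 + 2*L) = (L + L²/36)*(1 + 2*L) = (1 + 2*L)*(L + L²/36))
K(-2)*(-83) = ((1/36)*(-2)*(36 + 2*(-2)² + 73*(-2)))*(-83) = ((1/36)*(-2)*(36 + 2*4 - 146))*(-83) = ((1/36)*(-2)*(36 + 8 - 146))*(-83) = ((1/36)*(-2)*(-102))*(-83) = (17/3)*(-83) = -1411/3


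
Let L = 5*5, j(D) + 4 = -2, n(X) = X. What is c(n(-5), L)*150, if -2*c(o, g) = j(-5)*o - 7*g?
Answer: 10875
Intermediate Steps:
j(D) = -6 (j(D) = -4 - 2 = -6)
L = 25
c(o, g) = 3*o + 7*g/2 (c(o, g) = -(-6*o - 7*g)/2 = -(-7*g - 6*o)/2 = 3*o + 7*g/2)
c(n(-5), L)*150 = (3*(-5) + (7/2)*25)*150 = (-15 + 175/2)*150 = (145/2)*150 = 10875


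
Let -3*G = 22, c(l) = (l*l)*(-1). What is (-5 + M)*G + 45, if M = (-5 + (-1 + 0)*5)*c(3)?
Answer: -1735/3 ≈ -578.33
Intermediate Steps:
c(l) = -l**2 (c(l) = l**2*(-1) = -l**2)
G = -22/3 (G = -1/3*22 = -22/3 ≈ -7.3333)
M = 90 (M = (-5 + (-1 + 0)*5)*(-1*3**2) = (-5 - 1*5)*(-1*9) = (-5 - 5)*(-9) = -10*(-9) = 90)
(-5 + M)*G + 45 = (-5 + 90)*(-22/3) + 45 = 85*(-22/3) + 45 = -1870/3 + 45 = -1735/3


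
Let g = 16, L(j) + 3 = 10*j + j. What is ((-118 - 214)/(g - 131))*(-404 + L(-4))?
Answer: -149732/115 ≈ -1302.0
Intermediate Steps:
L(j) = -3 + 11*j (L(j) = -3 + (10*j + j) = -3 + 11*j)
((-118 - 214)/(g - 131))*(-404 + L(-4)) = ((-118 - 214)/(16 - 131))*(-404 + (-3 + 11*(-4))) = (-332/(-115))*(-404 + (-3 - 44)) = (-332*(-1/115))*(-404 - 47) = (332/115)*(-451) = -149732/115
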